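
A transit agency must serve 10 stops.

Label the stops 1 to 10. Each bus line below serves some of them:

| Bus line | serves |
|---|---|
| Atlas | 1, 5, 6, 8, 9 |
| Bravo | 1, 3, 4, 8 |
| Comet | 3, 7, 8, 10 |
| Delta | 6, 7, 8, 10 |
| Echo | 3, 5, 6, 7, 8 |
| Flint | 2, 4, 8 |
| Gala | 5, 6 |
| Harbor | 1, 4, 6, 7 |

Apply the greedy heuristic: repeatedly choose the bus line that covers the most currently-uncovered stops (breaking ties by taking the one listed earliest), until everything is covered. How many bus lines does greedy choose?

3

Greedy: pick Atlas (covers 5 new) → pick Comet (covers 3 new) → pick Flint (covers 2 new). Total picks: 3.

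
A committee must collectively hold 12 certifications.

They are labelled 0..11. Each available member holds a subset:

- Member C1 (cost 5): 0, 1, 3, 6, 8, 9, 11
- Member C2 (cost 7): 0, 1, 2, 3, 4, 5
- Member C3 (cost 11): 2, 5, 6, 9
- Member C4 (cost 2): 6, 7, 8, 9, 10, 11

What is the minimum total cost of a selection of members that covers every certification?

9

C2, C4 together cover every certification (C2 ∪ C4 = {0, 1, 2, 3, 4, 5, 6, 7, 8, 9, 10, 11}); total cost 7 + 2 = 9.
No covering selection has total cost below 9.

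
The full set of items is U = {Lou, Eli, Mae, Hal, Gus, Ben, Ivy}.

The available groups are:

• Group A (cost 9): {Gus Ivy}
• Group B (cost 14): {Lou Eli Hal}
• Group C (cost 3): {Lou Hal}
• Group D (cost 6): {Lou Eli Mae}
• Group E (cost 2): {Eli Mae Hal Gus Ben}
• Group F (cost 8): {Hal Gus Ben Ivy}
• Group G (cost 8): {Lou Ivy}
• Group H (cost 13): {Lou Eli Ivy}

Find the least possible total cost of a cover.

E, G together cover every item (E ∪ G = {Lou, Eli, Mae, Hal, Gus, Ben, Ivy}); total cost 2 + 8 = 10.
The greedy pick E, C, F costs 13; no covering selection beats 10.

10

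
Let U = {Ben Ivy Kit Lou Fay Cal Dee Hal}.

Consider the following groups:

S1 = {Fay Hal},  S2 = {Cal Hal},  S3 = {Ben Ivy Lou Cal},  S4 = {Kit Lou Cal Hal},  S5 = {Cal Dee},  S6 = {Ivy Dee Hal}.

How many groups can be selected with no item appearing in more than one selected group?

S1, S5 are pairwise disjoint (S1={Fay,Hal}; S5={Cal,Dee}).
Every remaining group overlaps one of these, and no 3 of the listed groups are pairwise disjoint, so 2 is the maximum.

2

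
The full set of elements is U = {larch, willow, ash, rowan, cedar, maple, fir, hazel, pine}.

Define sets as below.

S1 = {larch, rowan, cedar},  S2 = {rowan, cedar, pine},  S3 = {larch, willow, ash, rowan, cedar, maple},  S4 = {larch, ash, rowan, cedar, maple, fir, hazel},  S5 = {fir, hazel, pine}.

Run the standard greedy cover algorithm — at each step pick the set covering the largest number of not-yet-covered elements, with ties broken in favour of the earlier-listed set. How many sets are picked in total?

3

Greedy: pick S4 (covers 7 new) → pick S2 (covers 1 new) → pick S3 (covers 1 new). Total picks: 3.
(The true minimum cover uses only 2 sets, so greedy is not optimal here.)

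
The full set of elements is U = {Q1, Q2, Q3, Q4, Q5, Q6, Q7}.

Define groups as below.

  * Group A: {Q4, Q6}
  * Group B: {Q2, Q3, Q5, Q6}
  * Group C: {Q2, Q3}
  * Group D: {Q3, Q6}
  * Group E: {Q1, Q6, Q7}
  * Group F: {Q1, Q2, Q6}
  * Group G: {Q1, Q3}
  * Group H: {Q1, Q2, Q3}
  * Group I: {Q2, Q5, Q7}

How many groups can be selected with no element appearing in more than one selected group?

A, G, I are pairwise disjoint (A={Q4,Q6}; G={Q1,Q3}; I={Q2,Q5,Q7}).
Every remaining group overlaps one of these, and no 4 of the listed groups are pairwise disjoint, so 3 is the maximum.

3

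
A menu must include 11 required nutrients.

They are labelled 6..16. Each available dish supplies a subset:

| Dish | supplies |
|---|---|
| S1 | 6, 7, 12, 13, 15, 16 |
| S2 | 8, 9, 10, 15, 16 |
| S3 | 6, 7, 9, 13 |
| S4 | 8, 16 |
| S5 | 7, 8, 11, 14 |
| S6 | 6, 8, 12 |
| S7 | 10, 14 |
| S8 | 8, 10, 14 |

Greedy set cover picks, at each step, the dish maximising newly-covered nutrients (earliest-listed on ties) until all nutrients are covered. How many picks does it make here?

3

Greedy: pick S1 (covers 6 new) → pick S2 (covers 3 new) → pick S5 (covers 2 new). Total picks: 3.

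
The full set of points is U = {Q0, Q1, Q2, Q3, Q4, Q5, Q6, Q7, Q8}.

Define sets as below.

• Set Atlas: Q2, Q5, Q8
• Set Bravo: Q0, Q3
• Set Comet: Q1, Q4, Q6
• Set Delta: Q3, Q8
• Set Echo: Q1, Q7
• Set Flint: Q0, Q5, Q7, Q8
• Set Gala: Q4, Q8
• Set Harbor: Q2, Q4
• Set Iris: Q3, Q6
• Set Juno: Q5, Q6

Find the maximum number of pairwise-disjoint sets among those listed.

4

Bravo, Echo, Gala, Juno are pairwise disjoint (Bravo={Q0,Q3}; Echo={Q1,Q7}; Gala={Q4,Q8}; Juno={Q5,Q6}).
Every remaining set overlaps one of these, and no 5 of the listed sets are pairwise disjoint, so 4 is the maximum.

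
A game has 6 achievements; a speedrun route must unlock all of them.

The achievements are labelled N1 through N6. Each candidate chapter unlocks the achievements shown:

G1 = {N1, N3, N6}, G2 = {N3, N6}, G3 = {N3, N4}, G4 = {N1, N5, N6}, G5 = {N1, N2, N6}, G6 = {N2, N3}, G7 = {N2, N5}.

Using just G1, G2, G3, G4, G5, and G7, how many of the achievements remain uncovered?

Union of G1, G2, G3, G4, G5, G7 = {N1, N2, N3, N4, N5, N6} — that's every achievement, so 0 are uncovered.

0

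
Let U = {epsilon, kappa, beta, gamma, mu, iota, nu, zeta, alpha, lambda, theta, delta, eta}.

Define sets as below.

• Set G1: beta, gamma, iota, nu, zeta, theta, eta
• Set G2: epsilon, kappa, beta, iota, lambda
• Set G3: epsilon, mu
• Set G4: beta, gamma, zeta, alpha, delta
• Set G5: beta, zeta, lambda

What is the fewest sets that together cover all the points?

4

G1 and G2 and G3 and G4 together: G1 ∪ G2 ∪ G3 ∪ G4 = {epsilon, kappa, beta, gamma, mu, iota, nu, zeta, alpha, lambda, theta, delta, eta} — every point is covered.
No 3 of the 5 sets cover everything (all 10 combinations miss at least one point), so 4 is optimal.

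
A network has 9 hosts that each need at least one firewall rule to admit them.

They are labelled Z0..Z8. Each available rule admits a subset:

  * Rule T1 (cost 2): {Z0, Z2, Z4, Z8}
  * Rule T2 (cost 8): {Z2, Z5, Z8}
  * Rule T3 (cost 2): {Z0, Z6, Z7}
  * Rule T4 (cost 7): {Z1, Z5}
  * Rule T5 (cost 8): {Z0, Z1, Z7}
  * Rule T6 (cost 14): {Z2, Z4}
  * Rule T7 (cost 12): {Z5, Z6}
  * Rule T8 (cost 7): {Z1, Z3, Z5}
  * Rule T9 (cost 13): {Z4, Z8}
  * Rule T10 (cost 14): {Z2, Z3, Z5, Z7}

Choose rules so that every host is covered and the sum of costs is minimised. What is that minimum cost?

T1, T3, T8 together cover every host (T1 ∪ T3 ∪ T8 = {Z0, Z1, Z2, Z3, Z4, Z5, Z6, Z7, Z8}); total cost 2 + 2 + 7 = 11.
No covering selection has total cost below 11.

11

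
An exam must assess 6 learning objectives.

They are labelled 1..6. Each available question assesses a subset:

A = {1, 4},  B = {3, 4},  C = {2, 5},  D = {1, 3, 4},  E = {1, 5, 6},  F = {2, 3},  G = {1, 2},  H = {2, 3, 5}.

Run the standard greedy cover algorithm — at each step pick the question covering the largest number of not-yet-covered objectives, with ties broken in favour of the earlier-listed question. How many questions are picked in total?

Greedy: pick D (covers 3 new) → pick C (covers 2 new) → pick E (covers 1 new). Total picks: 3.

3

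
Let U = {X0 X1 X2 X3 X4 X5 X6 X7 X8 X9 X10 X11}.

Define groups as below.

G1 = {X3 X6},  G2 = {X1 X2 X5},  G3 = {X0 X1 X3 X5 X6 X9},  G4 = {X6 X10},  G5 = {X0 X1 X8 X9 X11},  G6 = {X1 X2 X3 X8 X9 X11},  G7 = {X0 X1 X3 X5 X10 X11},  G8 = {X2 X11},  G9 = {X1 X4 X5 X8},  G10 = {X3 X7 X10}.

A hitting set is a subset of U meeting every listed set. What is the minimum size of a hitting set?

4

H = {X1, X2, X6, X7} meets every group (each contains at least one member of H), and |H| = 4.
No choice of 3 points meets every group, so 4 is the minimum.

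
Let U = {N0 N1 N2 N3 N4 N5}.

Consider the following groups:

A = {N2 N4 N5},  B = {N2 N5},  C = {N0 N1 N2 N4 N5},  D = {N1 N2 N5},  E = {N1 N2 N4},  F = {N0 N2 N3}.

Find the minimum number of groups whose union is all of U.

C and F cover everything between them: the union {N0, N1, N2, N3, N4, N5} is all of U.
No single group has all 6 items (the largest, C, has 5), so 2 is optimal.

2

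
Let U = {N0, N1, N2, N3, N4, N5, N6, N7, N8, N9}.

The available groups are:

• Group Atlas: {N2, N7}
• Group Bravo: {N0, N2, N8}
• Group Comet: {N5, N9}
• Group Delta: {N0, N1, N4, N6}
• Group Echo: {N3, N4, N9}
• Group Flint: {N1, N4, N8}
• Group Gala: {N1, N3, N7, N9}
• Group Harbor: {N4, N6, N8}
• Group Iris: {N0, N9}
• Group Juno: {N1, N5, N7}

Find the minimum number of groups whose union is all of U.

Bravo, Delta, Echo, and Juno cover everything between them: the union {N0, N1, N2, N3, N4, N5, N6, N7, N8, N9} is all of U.
No 3 of the 10 groups cover everything (all 120 combinations miss at least one element), so 4 is optimal.

4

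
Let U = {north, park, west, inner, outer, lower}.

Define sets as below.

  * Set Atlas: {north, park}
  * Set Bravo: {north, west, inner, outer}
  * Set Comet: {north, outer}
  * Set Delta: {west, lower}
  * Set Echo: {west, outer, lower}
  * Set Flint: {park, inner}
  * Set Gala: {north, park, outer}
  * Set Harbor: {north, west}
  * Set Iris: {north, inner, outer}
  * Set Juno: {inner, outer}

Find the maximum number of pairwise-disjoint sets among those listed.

Comet, Delta, Flint are pairwise disjoint (Comet={north,outer}; Delta={west,lower}; Flint={park,inner}).
Every remaining set overlaps one of these, and no 4 of the listed sets are pairwise disjoint, so 3 is the maximum.

3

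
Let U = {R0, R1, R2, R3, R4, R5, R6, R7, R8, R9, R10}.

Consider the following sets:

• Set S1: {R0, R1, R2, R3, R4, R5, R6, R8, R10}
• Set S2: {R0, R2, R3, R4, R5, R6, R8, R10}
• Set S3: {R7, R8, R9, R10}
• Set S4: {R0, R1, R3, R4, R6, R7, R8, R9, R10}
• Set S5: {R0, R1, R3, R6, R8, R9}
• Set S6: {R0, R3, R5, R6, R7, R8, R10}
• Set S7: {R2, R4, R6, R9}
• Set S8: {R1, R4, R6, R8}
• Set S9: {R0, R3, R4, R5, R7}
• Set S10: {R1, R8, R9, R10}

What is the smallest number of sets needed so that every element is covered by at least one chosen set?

S2 and S4 cover everything between them: the union {R0, R1, R2, R3, R4, R5, R6, R7, R8, R9, R10} is all of U.
No single set has all 11 elements (the largest, S1, has 9), so 2 is optimal.

2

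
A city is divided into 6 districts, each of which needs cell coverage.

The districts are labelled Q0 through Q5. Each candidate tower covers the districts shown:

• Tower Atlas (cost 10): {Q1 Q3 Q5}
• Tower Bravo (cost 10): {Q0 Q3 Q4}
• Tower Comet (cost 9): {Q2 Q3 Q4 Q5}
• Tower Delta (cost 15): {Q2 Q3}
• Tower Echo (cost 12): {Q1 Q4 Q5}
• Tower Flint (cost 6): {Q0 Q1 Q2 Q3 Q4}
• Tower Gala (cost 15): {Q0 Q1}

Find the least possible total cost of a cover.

Comet, Flint together cover every district (Comet ∪ Flint = {Q0, Q1, Q2, Q3, Q4, Q5}); total cost 9 + 6 = 15.
No covering selection has total cost below 15.

15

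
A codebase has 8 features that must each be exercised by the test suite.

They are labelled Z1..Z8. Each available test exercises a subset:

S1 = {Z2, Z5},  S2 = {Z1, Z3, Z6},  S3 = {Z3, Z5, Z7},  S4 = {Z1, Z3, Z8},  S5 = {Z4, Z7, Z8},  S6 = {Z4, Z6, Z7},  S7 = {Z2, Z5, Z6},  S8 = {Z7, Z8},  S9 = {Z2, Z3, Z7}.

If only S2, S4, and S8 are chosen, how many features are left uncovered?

Union of S2, S4, S8 = {Z1, Z3, Z6, Z7, Z8}.
Not covered: Z2, Z4, Z5 — 3 features.

3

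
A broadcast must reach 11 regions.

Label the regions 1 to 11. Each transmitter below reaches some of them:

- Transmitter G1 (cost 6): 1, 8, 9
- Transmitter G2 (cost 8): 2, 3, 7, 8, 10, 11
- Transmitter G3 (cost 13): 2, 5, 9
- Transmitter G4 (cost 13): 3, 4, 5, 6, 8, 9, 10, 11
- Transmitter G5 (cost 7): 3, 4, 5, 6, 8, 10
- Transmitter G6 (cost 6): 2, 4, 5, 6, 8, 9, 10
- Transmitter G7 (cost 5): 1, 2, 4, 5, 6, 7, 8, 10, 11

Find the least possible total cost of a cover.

G5, G6, G7 together cover every region (G5 ∪ G6 ∪ G7 = {1, 2, 3, 4, 5, 6, 7, 8, 9, 10, 11}); total cost 7 + 6 + 5 = 18.
No covering selection has total cost below 18.

18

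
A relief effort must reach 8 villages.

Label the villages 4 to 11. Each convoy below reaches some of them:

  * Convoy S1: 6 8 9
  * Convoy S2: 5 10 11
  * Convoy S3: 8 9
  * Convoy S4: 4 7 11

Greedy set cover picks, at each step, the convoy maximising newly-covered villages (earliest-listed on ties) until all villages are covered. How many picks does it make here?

3

Greedy: pick S1 (covers 3 new) → pick S2 (covers 3 new) → pick S4 (covers 2 new). Total picks: 3.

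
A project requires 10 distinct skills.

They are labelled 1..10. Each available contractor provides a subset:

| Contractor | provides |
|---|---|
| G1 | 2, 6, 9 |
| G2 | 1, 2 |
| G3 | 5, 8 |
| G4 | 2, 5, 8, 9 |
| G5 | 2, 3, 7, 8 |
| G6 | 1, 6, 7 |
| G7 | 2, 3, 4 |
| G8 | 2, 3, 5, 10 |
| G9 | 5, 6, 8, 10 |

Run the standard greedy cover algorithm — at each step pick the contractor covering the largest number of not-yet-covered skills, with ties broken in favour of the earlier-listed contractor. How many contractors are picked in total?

4

Greedy: pick G4 (covers 4 new) → pick G6 (covers 3 new) → pick G7 (covers 2 new) → pick G8 (covers 1 new). Total picks: 4.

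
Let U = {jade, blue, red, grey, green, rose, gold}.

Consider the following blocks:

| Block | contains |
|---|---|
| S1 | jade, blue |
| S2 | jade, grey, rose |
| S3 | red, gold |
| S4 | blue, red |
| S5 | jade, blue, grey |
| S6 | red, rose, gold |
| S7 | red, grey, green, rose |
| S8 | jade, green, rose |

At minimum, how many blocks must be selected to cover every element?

3

S5, S6, and S8 cover everything between them: the union {jade, blue, red, grey, green, rose, gold} is all of U.
No 2 of the 8 blocks cover everything (all 28 combinations miss at least one element), so 3 is optimal.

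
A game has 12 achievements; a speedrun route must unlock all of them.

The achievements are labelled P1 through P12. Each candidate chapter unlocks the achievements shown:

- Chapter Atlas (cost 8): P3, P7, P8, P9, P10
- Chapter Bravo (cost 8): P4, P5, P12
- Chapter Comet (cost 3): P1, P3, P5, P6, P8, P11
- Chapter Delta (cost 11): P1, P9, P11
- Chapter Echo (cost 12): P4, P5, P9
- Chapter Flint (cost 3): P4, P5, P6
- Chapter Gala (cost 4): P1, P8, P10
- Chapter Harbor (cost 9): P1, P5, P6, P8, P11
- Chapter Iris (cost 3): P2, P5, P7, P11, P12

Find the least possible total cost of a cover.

17

Atlas, Comet, Flint, Iris together cover every achievement (Atlas ∪ Comet ∪ Flint ∪ Iris = {P1, P2, P3, P4, P5, P6, P7, P8, P9, P10, P11, P12}); total cost 8 + 3 + 3 + 3 = 17.
No covering selection has total cost below 17.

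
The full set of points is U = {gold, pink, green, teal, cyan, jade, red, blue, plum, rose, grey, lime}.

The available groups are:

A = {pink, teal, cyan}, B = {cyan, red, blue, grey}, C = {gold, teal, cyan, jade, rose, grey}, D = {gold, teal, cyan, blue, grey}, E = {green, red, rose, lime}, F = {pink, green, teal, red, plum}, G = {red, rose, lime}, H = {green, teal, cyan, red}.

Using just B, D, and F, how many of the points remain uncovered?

Union of B, D, F = {gold, pink, green, teal, cyan, red, blue, plum, grey}.
Not covered: jade, rose, lime — 3 points.

3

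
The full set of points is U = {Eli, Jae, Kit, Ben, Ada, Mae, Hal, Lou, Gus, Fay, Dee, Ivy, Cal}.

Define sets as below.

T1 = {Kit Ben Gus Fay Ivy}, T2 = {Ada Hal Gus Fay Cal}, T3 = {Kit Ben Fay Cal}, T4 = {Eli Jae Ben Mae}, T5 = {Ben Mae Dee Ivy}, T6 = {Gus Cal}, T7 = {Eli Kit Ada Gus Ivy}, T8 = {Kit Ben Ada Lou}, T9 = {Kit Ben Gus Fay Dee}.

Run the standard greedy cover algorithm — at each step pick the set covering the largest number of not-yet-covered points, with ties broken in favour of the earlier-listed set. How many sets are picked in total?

Greedy: pick T1 (covers 5 new) → pick T2 (covers 3 new) → pick T4 (covers 3 new) → pick T5 (covers 1 new) → pick T8 (covers 1 new). Total picks: 5.
(The true minimum cover uses only 4 sets, so greedy is not optimal here.)

5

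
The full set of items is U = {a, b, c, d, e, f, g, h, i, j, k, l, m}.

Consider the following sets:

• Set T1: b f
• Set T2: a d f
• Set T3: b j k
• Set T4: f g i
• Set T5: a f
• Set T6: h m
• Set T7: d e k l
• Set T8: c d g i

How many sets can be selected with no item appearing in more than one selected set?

T3, T5, T6, T8 are pairwise disjoint (T3={b,j,k}; T5={a,f}; T6={h,m}; T8={c,d,g,i}).
Every remaining set overlaps one of these, and no 5 of the listed sets are pairwise disjoint, so 4 is the maximum.

4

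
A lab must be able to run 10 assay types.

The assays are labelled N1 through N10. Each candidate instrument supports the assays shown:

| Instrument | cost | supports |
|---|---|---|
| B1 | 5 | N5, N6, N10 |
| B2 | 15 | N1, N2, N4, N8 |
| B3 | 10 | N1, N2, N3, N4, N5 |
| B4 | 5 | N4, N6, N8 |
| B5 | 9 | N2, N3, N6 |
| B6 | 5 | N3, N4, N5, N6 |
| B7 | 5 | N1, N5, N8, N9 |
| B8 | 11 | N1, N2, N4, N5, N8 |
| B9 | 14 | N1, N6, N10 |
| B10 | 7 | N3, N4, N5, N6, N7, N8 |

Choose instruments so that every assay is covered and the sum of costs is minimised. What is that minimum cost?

26

B1, B5, B7, B10 together cover every assay (B1 ∪ B5 ∪ B7 ∪ B10 = {N1, N2, N3, N4, N5, N6, N7, N8, N9, N10}); total cost 5 + 9 + 5 + 7 = 26.
No covering selection has total cost below 26.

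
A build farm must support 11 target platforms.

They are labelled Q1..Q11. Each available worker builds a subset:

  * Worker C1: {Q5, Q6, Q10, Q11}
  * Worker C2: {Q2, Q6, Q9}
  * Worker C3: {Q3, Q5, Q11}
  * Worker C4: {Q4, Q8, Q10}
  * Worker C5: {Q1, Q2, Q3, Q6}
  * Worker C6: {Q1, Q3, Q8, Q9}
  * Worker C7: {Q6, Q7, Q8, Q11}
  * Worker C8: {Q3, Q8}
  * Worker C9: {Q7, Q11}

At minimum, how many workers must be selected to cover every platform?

Take {C3, C4, C5, C6, C7}. Their union is {Q1, Q2, Q3, Q4, Q5, Q6, Q7, Q8, Q9, Q10, Q11}, which is all 11 platforms.
No 4 of the 9 workers cover everything (all 126 combinations miss at least one platform), so 5 is optimal.

5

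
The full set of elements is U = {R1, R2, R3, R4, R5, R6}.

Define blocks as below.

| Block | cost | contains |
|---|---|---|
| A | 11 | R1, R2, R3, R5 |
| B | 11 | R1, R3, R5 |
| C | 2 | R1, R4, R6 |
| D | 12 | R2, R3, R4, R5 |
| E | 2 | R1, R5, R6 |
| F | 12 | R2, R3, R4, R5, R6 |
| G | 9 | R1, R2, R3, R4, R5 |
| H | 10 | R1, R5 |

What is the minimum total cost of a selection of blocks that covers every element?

11

C, G together cover every element (C ∪ G = {R1, R2, R3, R4, R5, R6}); total cost 2 + 9 = 11.
The greedy pick C, E, G costs 13; no covering selection beats 11.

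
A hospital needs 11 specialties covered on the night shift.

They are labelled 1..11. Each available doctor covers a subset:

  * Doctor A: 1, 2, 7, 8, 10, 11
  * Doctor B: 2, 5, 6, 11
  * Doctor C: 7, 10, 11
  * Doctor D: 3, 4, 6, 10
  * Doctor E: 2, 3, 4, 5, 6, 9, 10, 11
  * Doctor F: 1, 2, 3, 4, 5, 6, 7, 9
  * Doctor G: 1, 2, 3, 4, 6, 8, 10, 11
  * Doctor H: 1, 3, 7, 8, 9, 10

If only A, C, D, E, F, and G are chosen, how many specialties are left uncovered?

0

Union of A, C, D, E, F, G = {1, 2, 3, 4, 5, 6, 7, 8, 9, 10, 11} — that's every specialty, so 0 are uncovered.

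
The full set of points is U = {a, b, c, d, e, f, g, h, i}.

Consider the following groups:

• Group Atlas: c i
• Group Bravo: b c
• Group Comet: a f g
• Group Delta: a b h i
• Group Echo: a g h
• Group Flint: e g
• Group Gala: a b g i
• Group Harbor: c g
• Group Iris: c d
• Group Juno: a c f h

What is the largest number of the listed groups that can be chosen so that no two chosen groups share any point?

3

Delta, Flint, Iris are pairwise disjoint (Delta={a,b,h,i}; Flint={e,g}; Iris={c,d}).
Every remaining group overlaps one of these, and no 4 of the listed groups are pairwise disjoint, so 3 is the maximum.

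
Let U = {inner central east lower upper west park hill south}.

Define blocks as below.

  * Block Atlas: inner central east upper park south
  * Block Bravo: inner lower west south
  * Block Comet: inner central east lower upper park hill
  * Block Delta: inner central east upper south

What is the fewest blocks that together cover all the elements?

Bravo and Comet together: Bravo ∪ Comet = {inner, central, east, lower, upper, west, park, hill, south} — every element is covered.
No single block has all 9 elements (the largest, Comet, has 7), so 2 is optimal.

2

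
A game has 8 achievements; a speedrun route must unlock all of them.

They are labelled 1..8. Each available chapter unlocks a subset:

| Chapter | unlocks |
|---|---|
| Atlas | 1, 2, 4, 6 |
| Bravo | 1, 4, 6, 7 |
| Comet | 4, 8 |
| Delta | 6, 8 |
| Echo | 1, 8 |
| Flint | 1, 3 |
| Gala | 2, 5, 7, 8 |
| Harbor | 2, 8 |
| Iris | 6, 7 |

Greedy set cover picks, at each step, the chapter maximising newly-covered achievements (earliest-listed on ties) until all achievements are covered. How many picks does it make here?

Greedy: pick Atlas (covers 4 new) → pick Gala (covers 3 new) → pick Flint (covers 1 new). Total picks: 3.

3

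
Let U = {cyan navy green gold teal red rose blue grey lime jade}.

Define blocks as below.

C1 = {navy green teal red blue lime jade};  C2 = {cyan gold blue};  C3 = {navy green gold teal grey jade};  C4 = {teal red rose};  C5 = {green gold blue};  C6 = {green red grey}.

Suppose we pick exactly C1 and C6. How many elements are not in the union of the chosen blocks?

Union of C1, C6 = {navy, green, teal, red, blue, grey, lime, jade}.
Not covered: cyan, gold, rose — 3 elements.

3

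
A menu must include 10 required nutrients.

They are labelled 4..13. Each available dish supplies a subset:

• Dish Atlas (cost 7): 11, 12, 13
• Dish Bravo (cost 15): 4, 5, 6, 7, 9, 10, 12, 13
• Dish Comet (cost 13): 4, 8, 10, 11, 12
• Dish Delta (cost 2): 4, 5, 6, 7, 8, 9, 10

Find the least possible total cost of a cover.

Atlas, Delta together cover every nutrient (Atlas ∪ Delta = {4, 5, 6, 7, 8, 9, 10, 11, 12, 13}); total cost 7 + 2 = 9.
No covering selection has total cost below 9.

9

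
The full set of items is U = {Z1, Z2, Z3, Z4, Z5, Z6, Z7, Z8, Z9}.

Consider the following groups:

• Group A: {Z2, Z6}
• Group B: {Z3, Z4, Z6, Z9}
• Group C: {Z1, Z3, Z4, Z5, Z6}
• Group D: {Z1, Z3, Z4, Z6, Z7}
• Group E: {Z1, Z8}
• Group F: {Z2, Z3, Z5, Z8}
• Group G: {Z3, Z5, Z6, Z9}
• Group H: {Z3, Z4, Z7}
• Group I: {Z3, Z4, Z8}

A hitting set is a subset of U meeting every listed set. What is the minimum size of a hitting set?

3

The 3 items {Z3, Z6, Z8} hit every group.
The groups A, E, H are pairwise disjoint, so any hitting set needs a separate item for each — at least 3. Hence 3 is optimal.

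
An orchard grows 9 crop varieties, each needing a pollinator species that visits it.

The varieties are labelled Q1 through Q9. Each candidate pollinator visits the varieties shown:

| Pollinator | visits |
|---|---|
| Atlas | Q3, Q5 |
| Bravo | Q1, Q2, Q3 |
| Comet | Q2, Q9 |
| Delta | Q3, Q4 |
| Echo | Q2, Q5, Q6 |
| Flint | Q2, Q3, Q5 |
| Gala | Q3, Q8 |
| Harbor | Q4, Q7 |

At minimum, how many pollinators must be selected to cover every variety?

Bravo and Comet and Echo and Gala and Harbor together: Bravo ∪ Comet ∪ Echo ∪ Gala ∪ Harbor = {Q1, Q2, Q3, Q4, Q5, Q6, Q7, Q8, Q9} — every variety is covered.
Only Comet contains Q9, so Comet is forced; the remaining 7 varieties need at least 4 more pollinators (each remaining pollinator adds at most 2) — so at least 5 pollinators are needed, and 5 is optimal.

5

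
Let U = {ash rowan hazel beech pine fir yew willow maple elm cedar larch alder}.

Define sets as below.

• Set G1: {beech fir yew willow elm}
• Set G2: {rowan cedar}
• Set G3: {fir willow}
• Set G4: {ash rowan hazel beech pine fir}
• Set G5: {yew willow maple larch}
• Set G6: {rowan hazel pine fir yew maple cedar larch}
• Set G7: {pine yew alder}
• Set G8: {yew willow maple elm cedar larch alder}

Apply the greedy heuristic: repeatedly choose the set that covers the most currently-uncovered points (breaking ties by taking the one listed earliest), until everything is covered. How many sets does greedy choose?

4

Greedy: pick G6 (covers 8 new) → pick G1 (covers 3 new) → pick G4 (covers 1 new) → pick G7 (covers 1 new). Total picks: 4.
(The true minimum cover uses only 2 sets, so greedy is not optimal here.)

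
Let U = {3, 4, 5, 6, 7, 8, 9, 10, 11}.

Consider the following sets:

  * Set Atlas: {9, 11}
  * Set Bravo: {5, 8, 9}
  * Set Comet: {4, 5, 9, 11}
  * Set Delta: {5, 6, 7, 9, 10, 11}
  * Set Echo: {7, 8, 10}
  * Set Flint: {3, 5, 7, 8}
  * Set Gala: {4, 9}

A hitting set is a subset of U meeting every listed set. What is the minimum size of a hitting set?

2

The 2 elements {7, 9} hit every set.
The sets Atlas, Flint are pairwise disjoint, so any hitting set needs a separate element for each — at least 2. Hence 2 is optimal.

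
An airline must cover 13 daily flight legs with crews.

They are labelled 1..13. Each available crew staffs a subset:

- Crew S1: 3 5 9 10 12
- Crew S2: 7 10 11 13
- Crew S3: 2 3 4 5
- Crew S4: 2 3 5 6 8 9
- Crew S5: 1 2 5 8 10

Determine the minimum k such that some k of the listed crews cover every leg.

Take {S1, S2, S3, S4, S5}. Their union is {1, 2, 3, 4, 5, 6, 7, 8, 9, 10, 11, 12, 13}, which is all 13 legs.
No 4 of the 5 crews cover everything (all 5 combinations miss at least one leg), so 5 is optimal.

5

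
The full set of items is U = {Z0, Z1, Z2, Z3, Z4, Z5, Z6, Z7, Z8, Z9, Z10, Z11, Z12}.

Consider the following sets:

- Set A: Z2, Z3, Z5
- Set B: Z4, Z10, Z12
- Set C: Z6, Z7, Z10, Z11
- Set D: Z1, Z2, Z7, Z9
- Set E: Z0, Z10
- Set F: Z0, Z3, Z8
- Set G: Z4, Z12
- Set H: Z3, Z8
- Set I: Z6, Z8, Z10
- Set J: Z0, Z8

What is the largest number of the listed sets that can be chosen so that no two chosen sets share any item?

4

A, C, G, J are pairwise disjoint (A={Z2,Z3,Z5}; C={Z6,Z7,Z10,Z11}; G={Z4,Z12}; J={Z0,Z8}).
Every remaining set overlaps one of these, and no 5 of the listed sets are pairwise disjoint, so 4 is the maximum.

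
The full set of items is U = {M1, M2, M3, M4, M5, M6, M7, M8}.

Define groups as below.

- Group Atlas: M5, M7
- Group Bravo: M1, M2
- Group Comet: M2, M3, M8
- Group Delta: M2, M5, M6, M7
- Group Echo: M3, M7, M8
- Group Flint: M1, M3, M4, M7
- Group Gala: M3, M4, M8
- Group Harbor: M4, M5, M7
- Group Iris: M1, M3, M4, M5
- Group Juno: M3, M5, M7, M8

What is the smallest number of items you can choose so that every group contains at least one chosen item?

H = {M1, M3, M7} meets every group (each contains at least one member of H), and |H| = 3.
The groups Atlas, Bravo, Gala are pairwise disjoint, so any hitting set needs a separate item for each — at least 3. Hence 3 is optimal.

3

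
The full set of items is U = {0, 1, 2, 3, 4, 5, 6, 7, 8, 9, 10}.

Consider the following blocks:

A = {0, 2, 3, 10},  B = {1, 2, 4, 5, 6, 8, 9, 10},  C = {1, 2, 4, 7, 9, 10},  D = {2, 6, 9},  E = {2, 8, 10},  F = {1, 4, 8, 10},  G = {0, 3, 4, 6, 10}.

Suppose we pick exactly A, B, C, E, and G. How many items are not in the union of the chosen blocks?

Union of A, B, C, E, G = {0, 1, 2, 3, 4, 5, 6, 7, 8, 9, 10} — that's every item, so 0 are uncovered.

0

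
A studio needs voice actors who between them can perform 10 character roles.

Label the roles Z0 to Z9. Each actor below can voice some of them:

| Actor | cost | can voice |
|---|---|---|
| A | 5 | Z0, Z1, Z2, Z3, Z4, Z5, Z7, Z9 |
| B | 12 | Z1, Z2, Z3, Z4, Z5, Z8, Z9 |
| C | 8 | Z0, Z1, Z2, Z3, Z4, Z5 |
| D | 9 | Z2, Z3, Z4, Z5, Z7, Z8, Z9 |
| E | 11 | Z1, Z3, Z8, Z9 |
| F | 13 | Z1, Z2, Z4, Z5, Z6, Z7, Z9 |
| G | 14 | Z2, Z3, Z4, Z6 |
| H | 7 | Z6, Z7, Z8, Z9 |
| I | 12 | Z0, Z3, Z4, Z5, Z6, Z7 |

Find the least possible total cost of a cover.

A, H together cover every role (A ∪ H = {Z0, Z1, Z2, Z3, Z4, Z5, Z6, Z7, Z8, Z9}); total cost 5 + 7 = 12.
No covering selection has total cost below 12.

12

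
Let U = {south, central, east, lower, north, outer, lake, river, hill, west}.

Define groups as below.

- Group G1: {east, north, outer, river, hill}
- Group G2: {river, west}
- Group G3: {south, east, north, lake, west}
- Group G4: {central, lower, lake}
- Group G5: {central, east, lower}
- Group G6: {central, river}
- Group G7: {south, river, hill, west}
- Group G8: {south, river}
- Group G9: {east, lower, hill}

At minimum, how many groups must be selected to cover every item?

3

G1 and G3 and G4 together: G1 ∪ G3 ∪ G4 = {south, central, east, lower, north, outer, lake, river, hill, west} — every item is covered.
Only G1 contains outer, so G1 is forced; the remaining 5 items need at least 2 more groups (each remaining group adds at most 3) — so at least 3 groups are needed, and 3 is optimal.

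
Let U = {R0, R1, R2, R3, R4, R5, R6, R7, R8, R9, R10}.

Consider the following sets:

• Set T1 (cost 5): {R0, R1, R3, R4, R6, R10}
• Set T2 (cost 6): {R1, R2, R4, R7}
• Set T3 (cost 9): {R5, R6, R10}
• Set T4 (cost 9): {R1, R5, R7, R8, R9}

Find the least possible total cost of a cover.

T1, T2, T4 together cover every element (T1 ∪ T2 ∪ T4 = {R0, R1, R2, R3, R4, R5, R6, R7, R8, R9, R10}); total cost 5 + 6 + 9 = 20.
No covering selection has total cost below 20.

20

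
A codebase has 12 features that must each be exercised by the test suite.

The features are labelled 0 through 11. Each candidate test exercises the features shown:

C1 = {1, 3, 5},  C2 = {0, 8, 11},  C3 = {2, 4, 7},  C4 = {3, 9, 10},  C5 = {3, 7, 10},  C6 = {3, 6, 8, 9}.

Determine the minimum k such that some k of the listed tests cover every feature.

5

C1 and C2 and C3 and C4 and C6 together: C1 ∪ C2 ∪ C3 ∪ C4 ∪ C6 = {0, 1, 2, 3, 4, 5, 6, 7, 8, 9, 10, 11} — every feature is covered.
No 4 of the 6 tests cover everything (all 15 combinations miss at least one feature), so 5 is optimal.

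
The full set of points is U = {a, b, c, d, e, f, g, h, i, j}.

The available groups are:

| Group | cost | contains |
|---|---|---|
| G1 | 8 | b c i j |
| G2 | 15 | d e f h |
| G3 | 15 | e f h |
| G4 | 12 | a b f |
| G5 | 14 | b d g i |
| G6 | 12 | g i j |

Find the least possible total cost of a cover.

47

G1, G2, G4, G6 together cover every point (G1 ∪ G2 ∪ G4 ∪ G6 = {a, b, c, d, e, f, g, h, i, j}); total cost 8 + 15 + 12 + 12 = 47.
No covering selection has total cost below 47.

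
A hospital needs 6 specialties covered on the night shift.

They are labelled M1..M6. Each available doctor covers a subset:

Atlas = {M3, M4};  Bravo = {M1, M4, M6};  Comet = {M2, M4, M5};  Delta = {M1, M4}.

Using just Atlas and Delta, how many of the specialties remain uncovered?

3

Union of Atlas, Delta = {M1, M3, M4}.
Not covered: M2, M5, M6 — 3 specialties.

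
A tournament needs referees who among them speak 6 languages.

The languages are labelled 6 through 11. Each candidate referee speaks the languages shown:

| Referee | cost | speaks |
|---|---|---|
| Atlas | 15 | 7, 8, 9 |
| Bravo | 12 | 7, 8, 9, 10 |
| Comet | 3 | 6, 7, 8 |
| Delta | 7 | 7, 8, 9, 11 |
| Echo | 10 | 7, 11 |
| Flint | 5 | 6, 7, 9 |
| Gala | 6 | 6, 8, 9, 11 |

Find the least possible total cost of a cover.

Bravo, Gala together cover every language (Bravo ∪ Gala = {6, 7, 8, 9, 10, 11}); total cost 12 + 6 = 18.
The greedy pick Comet, Gala, Bravo costs 21; no covering selection beats 18.

18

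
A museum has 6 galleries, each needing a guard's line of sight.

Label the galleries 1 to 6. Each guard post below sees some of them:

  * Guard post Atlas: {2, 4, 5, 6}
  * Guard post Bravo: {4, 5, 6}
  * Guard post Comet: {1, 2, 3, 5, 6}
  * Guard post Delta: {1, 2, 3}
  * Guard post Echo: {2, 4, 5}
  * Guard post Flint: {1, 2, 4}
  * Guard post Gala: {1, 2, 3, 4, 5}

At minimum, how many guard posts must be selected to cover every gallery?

Take {Comet, Echo}. Their union is {1, 2, 3, 4, 5, 6}, which is all 6 galleries.
No single guard post has all 6 galleries (the largest, Comet, has 5), so 2 is optimal.

2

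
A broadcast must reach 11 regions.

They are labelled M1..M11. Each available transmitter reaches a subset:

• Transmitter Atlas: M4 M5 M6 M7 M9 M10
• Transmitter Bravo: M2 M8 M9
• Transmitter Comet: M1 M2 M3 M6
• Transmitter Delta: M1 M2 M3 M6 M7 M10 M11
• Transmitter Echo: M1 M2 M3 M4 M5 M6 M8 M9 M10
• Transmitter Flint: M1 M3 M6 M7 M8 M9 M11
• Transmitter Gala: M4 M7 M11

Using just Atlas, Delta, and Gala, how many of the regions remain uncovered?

Union of Atlas, Delta, Gala = {M1, M2, M3, M4, M5, M6, M7, M9, M10, M11}.
Not covered: M8 — 1 region.

1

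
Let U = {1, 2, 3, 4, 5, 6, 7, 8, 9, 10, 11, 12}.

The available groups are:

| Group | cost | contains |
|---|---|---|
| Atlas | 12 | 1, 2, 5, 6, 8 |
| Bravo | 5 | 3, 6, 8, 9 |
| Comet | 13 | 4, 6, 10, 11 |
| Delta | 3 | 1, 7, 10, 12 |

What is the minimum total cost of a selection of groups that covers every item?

33

Atlas, Bravo, Comet, Delta together cover every item (Atlas ∪ Bravo ∪ Comet ∪ Delta = {1, 2, 3, 4, 5, 6, 7, 8, 9, 10, 11, 12}); total cost 12 + 5 + 13 + 3 = 33.
No covering selection has total cost below 33.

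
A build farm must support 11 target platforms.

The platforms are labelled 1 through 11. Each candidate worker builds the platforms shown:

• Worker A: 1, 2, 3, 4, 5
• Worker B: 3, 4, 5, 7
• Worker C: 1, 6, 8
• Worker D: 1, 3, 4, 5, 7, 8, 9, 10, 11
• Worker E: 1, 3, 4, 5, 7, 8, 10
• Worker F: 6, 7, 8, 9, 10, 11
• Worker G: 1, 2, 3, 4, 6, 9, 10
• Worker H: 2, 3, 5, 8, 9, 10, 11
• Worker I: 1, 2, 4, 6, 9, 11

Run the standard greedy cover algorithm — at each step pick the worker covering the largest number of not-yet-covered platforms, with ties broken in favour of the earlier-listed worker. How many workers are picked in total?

Greedy: pick D (covers 9 new) → pick G (covers 2 new). Total picks: 2.

2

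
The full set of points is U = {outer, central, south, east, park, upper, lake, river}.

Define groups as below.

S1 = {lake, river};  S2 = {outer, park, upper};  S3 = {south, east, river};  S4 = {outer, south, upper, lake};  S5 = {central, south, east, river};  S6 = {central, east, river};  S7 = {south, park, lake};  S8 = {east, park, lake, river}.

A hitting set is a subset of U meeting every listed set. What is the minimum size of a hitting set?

H = {east, park, lake} meets every group (each contains at least one member of H), and |H| = 3.
No choice of 2 points meets every group, so 3 is the minimum.

3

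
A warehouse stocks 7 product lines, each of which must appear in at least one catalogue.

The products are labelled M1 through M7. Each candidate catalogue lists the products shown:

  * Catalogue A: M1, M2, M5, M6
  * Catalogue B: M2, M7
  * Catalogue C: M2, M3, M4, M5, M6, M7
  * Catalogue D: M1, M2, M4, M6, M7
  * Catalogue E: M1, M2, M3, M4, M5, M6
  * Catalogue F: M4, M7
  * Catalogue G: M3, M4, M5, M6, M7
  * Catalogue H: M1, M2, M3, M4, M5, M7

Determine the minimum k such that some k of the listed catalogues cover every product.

2

Take {B, E}. Their union is {M1, M2, M3, M4, M5, M6, M7}, which is all 7 products.
No single catalogue has all 7 products (the largest, C, has 6), so 2 is optimal.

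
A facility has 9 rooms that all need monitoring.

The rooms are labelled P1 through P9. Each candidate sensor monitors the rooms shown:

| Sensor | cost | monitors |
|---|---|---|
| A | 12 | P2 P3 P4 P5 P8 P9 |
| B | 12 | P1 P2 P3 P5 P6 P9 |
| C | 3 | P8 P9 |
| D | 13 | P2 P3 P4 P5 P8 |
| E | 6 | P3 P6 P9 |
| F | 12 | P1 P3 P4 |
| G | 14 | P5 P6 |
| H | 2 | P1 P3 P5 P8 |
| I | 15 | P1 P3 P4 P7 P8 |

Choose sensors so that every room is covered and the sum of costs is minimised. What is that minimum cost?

B, I together cover every room (B ∪ I = {P1, P2, P3, P4, P5, P6, P7, P8, P9}); total cost 12 + 15 = 27.
The greedy pick H, C, A, E, I costs 38; no covering selection beats 27.

27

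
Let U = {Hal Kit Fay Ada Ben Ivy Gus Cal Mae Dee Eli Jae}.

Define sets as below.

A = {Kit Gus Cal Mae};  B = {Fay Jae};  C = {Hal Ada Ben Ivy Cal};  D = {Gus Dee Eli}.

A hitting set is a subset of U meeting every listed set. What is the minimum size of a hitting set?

Take H = {Ada, Gus, Jae}. Each listed set contains at least one of these, so H is a hitting set of size 3.
The sets B, C, D are pairwise disjoint, so any hitting set needs a separate item for each — at least 3. Hence 3 is optimal.

3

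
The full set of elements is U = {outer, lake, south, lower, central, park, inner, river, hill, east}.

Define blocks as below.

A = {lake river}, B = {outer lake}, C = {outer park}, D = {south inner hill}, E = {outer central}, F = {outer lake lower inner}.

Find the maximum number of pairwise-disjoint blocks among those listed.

A, C, D are pairwise disjoint (A={lake,river}; C={outer,park}; D={south,inner,hill}).
Every remaining block overlaps one of these, and no 4 of the listed blocks are pairwise disjoint, so 3 is the maximum.

3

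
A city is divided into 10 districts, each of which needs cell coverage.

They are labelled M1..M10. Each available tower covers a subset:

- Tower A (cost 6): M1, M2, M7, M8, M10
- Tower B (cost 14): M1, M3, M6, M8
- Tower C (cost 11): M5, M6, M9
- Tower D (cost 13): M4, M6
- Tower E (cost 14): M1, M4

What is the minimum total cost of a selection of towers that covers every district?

A, B, C, D together cover every district (A ∪ B ∪ C ∪ D = {M1, M2, M3, M4, M5, M6, M7, M8, M9, M10}); total cost 6 + 14 + 11 + 13 = 44.
No covering selection has total cost below 44.

44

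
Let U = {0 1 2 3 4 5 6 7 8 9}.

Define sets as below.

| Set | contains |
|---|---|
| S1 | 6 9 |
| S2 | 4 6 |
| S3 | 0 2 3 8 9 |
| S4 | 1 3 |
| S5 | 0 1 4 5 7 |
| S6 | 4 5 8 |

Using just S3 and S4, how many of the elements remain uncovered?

4

Union of S3, S4 = {0, 1, 2, 3, 8, 9}.
Not covered: 4, 5, 6, 7 — 4 elements.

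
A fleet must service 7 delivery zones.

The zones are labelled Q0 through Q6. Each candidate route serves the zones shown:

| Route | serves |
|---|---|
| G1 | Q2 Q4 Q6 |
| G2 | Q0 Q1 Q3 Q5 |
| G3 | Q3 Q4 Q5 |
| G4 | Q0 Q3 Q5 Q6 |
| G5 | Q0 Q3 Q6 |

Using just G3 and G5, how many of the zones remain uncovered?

2

Union of G3, G5 = {Q0, Q3, Q4, Q5, Q6}.
Not covered: Q1, Q2 — 2 zones.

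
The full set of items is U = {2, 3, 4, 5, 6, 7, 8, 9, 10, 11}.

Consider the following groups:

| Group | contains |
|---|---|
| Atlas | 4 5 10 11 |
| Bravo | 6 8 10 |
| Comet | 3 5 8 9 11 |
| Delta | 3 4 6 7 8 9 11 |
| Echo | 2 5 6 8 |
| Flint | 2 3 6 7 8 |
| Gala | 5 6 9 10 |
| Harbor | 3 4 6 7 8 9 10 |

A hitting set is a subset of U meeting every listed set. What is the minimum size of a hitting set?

H = {6, 11} meets every group (each contains at least one member of H), and |H| = 2.
The groups Atlas, Flint are pairwise disjoint, so any hitting set needs a separate item for each — at least 2. Hence 2 is optimal.

2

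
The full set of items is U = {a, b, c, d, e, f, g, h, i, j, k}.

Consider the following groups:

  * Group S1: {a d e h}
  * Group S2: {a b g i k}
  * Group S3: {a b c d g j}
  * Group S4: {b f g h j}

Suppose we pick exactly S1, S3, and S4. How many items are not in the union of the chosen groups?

2

Union of S1, S3, S4 = {a, b, c, d, e, f, g, h, j}.
Not covered: i, k — 2 items.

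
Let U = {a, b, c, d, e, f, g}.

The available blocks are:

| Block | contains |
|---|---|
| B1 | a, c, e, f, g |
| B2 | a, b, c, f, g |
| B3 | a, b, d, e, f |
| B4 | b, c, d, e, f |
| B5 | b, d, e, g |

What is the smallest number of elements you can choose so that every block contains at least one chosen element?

2

The 2 elements {a, e} hit every block.
No single element lies in every block, so at least 2 are needed and 2 is optimal.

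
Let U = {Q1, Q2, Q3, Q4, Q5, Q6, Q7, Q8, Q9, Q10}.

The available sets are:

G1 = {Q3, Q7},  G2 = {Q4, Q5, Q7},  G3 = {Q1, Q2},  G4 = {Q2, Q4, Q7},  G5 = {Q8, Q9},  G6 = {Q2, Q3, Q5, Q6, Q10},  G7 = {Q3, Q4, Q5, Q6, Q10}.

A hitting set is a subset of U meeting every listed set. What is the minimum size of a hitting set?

4

The 4 elements {Q1, Q3, Q4, Q8} hit every set.
No choice of 3 elements meets every set, so 4 is the minimum.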